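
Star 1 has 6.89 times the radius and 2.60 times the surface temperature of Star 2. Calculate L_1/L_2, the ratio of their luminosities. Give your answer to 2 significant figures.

From the Stefan–Boltzmann law, L ∝ R²T⁴, so
L_1/L_2 = (R_1/R_2)² (T_1/T_2)⁴ = (6.89)² × (2.60)⁴ = 47.47 × 45.70 = 2169.

2.2×10^3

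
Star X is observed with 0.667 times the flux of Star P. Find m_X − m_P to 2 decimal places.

0.44

m_X − m_P = −2.5 log₁₀(F_X/F_P) = −2.5 log₁₀(0.667) = −2.5 × (-0.176) = 0.440.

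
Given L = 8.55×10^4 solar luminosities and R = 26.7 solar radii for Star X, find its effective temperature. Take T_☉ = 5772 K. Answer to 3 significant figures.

1.91×10^4 K

T/T_☉ = (L/L_☉)^(1/4) / (R/R_☉)^(1/2)
T = 5772 × (8.55×10^4)^(1/4) / √(26.7) = 5772 × 17.10 / 5.167 = 1.910×10^4 K.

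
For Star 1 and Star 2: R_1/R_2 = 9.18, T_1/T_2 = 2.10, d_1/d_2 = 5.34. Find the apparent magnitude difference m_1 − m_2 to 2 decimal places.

-4.40

L_1/L_2 = (9.18)²(2.10)⁴ = 1639.
F_1/F_2 = (L_1/L_2)/(d_1/d_2)² = 1639/28.52 = 57.48.
m_1 − m_2 = −2.5 log₁₀(57.48) = -4.40.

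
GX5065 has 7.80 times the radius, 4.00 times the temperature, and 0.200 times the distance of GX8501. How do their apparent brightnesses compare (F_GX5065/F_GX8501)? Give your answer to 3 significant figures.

L_GX5065/L_GX8501 = (R_GX5065/R_GX8501)²(T_GX5065/T_GX8501)⁴ = (7.80)² × (4.00)⁴ = 1.558×10^4.
F_GX5065/F_GX8501 = (L_GX5065/L_GX8501)/(d_GX5065/d_GX8501)² = 1.558×10^4 / (0.200)² = 3.894×10^5.

3.89×10^5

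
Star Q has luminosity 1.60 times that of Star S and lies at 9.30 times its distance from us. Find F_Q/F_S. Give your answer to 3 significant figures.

F = L/(4πd²), so F_Q/F_S = (L_Q/L_S) / (d_Q/d_S)²
= 1.60 / (9.30)² = 1.60 / 86.49 = 0.01850.

0.0185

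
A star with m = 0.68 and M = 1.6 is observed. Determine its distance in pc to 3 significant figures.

6.55 pc

m − M = 5 log₁₀(d/10 pc)
0.68 − (1.6) = -0.92 = 5 log₁₀(d/10)
d = 10 × 10^(-0.92/5) = 10 × 10^-0.184 = 6.546 pc.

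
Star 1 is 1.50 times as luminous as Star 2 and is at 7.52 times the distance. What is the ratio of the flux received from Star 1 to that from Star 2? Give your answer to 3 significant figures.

F = L/(4πd²), so F_1/F_2 = (L_1/L_2) / (d_1/d_2)²
= 1.50 / (7.52)² = 1.50 / 56.55 = 0.02653.

0.0265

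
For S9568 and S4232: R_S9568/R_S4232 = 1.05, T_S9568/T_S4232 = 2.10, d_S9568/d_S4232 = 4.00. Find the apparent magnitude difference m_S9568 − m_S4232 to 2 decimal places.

-0.32

L_S9568/L_S4232 = (1.05)²(2.10)⁴ = 21.44.
F_S9568/F_S4232 = (L_S9568/L_S4232)/(d_S9568/d_S4232)² = 21.44/16.00 = 1.340.
m_S9568 − m_S4232 = −2.5 log₁₀(1.340) = -0.32.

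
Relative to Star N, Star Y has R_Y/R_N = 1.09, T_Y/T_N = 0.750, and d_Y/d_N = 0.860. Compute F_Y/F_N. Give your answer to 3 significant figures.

0.508

L_Y/L_N = (R_Y/R_N)²(T_Y/T_N)⁴ = (1.09)² × (0.750)⁴ = 0.3759.
F_Y/F_N = (L_Y/L_N)/(d_Y/d_N)² = 0.3759 / (0.860)² = 0.5083.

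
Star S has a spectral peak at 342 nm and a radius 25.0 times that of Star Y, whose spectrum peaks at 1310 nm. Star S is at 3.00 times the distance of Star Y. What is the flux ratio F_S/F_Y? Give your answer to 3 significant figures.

1.49×10^4

Wien's law: T_S/T_Y = λ_Y/λ_S = 1310/342 = 3.830.
L_S/L_Y = (R_S/R_Y)²(T_S/T_Y)⁴ = (25.0)²(3.830)⁴ = 1.345×10^5.
F_S/F_Y = (L_S/L_Y)/(d_S/d_Y)² = 1.345×10^5/(3.00)² = 1.495×10^4.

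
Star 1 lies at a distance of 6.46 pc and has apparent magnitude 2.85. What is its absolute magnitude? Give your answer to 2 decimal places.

M = m − 5 log₁₀(d/10 pc) = 2.85 − 5 log₁₀(6.46/10)
  = 2.85 − 5 × -0.190 = 2.85 − -0.95 = 3.80.

3.80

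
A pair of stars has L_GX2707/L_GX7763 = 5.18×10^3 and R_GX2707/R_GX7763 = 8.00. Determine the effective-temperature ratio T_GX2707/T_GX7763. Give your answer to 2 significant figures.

L ∝ R²T⁴ gives T ∝ (L/R²)^(1/4), so
T_GX2707/T_GX7763 = (5.18×10^3 / 8.00²)^(1/4) = (80.94)^(1/4) = 2.999.

3.0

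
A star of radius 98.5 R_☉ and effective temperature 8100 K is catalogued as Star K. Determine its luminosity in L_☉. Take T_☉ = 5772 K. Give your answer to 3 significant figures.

3.76×10^4 L_☉

L/L_☉ = (R/R_☉)² (T/T_☉)⁴ = (98.5)² × (8100/5772)⁴
       = 9702 × (1.403)⁴ = 9702 × 3.878 = 3.763×10^4.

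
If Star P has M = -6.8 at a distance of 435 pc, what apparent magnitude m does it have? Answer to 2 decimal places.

m = M + 5 log₁₀(d/10 pc) = -6.8 + 5 log₁₀(435/10)
  = -6.8 + 5 × 1.638 = -6.8 + 8.19 = 1.39.

1.39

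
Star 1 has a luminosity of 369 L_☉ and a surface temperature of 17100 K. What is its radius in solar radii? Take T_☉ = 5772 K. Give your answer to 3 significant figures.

2.19 solar radii

R/R_☉ = √(L/L_☉) / (T/T_☉)² = √(369) / (2.963)²
       = 19.21 / 8.777 = 2.189.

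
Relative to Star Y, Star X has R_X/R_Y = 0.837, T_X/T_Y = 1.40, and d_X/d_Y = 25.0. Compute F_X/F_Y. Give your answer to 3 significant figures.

L_X/L_Y = (R_X/R_Y)²(T_X/T_Y)⁴ = (0.837)² × (1.40)⁴ = 2.691.
F_X/F_Y = (L_X/L_Y)/(d_X/d_Y)² = 2.691 / (25.0)² = 0.004306.

0.00431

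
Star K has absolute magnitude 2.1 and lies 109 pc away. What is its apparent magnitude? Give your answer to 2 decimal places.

m = M + 5 log₁₀(d/10 pc) = 2.1 + 5 log₁₀(109/10)
  = 2.1 + 5 × 1.037 = 2.1 + 5.19 = 7.29.

7.29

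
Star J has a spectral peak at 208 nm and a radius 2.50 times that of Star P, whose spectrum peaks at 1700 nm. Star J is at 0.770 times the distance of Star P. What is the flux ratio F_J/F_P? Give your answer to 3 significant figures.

4.70×10^4

Wien's law: T_J/T_P = λ_P/λ_J = 1700/208 = 8.173.
L_J/L_P = (R_J/R_P)²(T_J/T_P)⁴ = (2.50)²(8.173)⁴ = 2.789×10^4.
F_J/F_P = (L_J/L_P)/(d_J/d_P)² = 2.789×10^4/(0.770)² = 4.704×10^4.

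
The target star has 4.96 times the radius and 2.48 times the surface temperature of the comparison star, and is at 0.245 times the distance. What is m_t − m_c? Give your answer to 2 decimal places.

L_t/L_c = (4.96)²(2.48)⁴ = 930.6.
F_t/F_c = (L_t/L_c)/(d_t/d_c)² = 930.6/0.06002 = 1.550×10^4.
m_t − m_c = −2.5 log₁₀(1.550×10^4) = -10.48.

-10.48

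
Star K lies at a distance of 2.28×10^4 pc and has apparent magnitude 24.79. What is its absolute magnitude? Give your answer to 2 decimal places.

8.00

M = m − 5 log₁₀(d/10 pc) = 24.79 − 5 log₁₀(2.28×10^4/10)
  = 24.79 − 5 × 3.358 = 24.79 − 16.79 = 8.00.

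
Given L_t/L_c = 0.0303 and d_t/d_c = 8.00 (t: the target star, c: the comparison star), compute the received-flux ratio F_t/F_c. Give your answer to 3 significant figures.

F = L/(4πd²), so F_t/F_c = (L_t/L_c) / (d_t/d_c)²
= 0.0303 / (8.00)² = 0.0303 / 64.00 = 4.734×10^-4.

4.73×10^-4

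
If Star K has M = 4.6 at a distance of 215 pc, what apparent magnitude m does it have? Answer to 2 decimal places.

11.26

m = M + 5 log₁₀(d/10 pc) = 4.6 + 5 log₁₀(215/10)
  = 4.6 + 5 × 1.332 = 4.6 + 6.66 = 11.26.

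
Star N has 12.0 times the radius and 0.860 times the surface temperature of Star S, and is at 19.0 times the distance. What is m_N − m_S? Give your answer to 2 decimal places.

L_N/L_S = (12.0)²(0.860)⁴ = 78.77.
F_N/F_S = (L_N/L_S)/(d_N/d_S)² = 78.77/361.0 = 0.2182.
m_N − m_S = −2.5 log₁₀(0.2182) = 1.65.

1.65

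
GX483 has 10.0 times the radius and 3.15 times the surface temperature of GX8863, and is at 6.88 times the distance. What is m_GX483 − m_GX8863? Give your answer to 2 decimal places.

-5.80

L_GX483/L_GX8863 = (10.0)²(3.15)⁴ = 9846.
F_GX483/F_GX8863 = (L_GX483/L_GX8863)/(d_GX483/d_GX8863)² = 9846/47.33 = 208.0.
m_GX483 − m_GX8863 = −2.5 log₁₀(208.0) = -5.80.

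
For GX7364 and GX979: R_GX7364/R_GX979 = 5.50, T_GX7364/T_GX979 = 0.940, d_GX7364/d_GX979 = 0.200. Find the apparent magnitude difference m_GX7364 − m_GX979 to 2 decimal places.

L_GX7364/L_GX979 = (5.50)²(0.940)⁴ = 23.62.
F_GX7364/F_GX979 = (L_GX7364/L_GX979)/(d_GX7364/d_GX979)² = 23.62/0.04000 = 590.4.
m_GX7364 − m_GX979 = −2.5 log₁₀(590.4) = -6.93.

-6.93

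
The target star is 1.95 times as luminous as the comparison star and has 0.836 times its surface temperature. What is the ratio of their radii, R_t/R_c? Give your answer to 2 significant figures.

L ∝ R²T⁴ gives R ∝ √L / T², so
R_t/R_c = √(1.95) / (0.836)² = 1.396 / 0.6989 = 1.998.

2.0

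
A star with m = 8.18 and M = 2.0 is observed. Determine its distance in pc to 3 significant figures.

172 pc

m − M = 5 log₁₀(d/10 pc)
8.18 − (2.0) = 6.18 = 5 log₁₀(d/10)
d = 10 × 10^(6.18/5) = 10 × 10^1.236 = 172.2 pc.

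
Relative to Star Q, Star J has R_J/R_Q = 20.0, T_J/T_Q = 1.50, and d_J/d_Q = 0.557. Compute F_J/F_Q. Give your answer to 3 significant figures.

L_J/L_Q = (R_J/R_Q)²(T_J/T_Q)⁴ = (20.0)² × (1.50)⁴ = 2025.
F_J/F_Q = (L_J/L_Q)/(d_J/d_Q)² = 2025 / (0.557)² = 6527.

6.53×10^3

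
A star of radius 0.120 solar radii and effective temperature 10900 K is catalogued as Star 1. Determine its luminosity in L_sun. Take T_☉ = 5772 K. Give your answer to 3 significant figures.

L/L_☉ = (R/R_☉)² (T/T_☉)⁴ = (0.120)² × (10900/5772)⁴
       = 0.01440 × (1.888)⁴ = 0.01440 × 12.72 = 0.1831.

0.183 L_sun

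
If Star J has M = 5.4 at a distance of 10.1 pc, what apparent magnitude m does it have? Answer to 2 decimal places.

m = M + 5 log₁₀(d/10 pc) = 5.4 + 5 log₁₀(10.1/10)
  = 5.4 + 5 × 0.004 = 5.4 + 0.02 = 5.42.

5.42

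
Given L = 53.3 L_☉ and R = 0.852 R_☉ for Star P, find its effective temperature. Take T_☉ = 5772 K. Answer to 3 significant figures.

T/T_☉ = (L/L_☉)^(1/4) / (R/R_☉)^(1/2)
T = 5772 × (53.3)^(1/4) / √(0.852) = 5772 × 2.702 / 0.9230 = 1.690×10^4 K.

1.69×10^4 K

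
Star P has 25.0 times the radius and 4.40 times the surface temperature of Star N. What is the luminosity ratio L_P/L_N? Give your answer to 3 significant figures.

From the Stefan–Boltzmann law, L ∝ R²T⁴, so
L_P/L_N = (R_P/R_N)² (T_P/T_N)⁴ = (25.0)² × (4.40)⁴ = 625.0 × 374.8 = 2.343×10^5.

2.34×10^5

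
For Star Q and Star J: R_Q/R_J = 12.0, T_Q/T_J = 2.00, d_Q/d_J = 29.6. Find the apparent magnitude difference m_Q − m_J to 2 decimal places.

L_Q/L_J = (12.0)²(2.00)⁴ = 2304.
F_Q/F_J = (L_Q/L_J)/(d_Q/d_J)² = 2304/876.2 = 2.630.
m_Q − m_J = −2.5 log₁₀(2.630) = -1.05.

-1.05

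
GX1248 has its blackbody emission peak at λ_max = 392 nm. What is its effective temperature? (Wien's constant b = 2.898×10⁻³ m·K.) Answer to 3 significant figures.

7.39×10^3 K

T = b/λ_max = 2.898×10⁻³ / (392×10⁻⁹) = 7393 K.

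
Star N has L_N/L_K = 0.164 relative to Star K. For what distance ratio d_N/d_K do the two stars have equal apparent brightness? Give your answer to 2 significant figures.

0.40

Equal flux requires L_N/d_N² = L_K/d_K², so d_N/d_K = √(L_N/L_K)
= √(0.164) = 0.4050.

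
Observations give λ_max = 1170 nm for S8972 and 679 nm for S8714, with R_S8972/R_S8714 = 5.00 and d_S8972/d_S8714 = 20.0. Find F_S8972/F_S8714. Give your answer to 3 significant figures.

0.00709

Wien's law: T_S8972/T_S8714 = λ_S8714/λ_S8972 = 679/1170 = 0.5803.
L_S8972/L_S8714 = (R_S8972/R_S8714)²(T_S8972/T_S8714)⁴ = (5.00)²(0.5803)⁴ = 2.836.
F_S8972/F_S8714 = (L_S8972/L_S8714)/(d_S8972/d_S8714)² = 2.836/(20.0)² = 0.007090.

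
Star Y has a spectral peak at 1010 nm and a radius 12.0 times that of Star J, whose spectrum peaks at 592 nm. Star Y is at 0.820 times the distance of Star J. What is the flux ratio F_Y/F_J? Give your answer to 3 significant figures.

25.3

Wien's law: T_Y/T_J = λ_J/λ_Y = 592/1010 = 0.5861.
L_Y/L_J = (R_Y/R_J)²(T_Y/T_J)⁴ = (12.0)²(0.5861)⁴ = 17.00.
F_Y/F_J = (L_Y/L_J)/(d_Y/d_J)² = 17.00/(0.820)² = 25.28.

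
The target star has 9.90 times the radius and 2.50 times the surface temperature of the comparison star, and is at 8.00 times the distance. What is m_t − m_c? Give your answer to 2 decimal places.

L_t/L_c = (9.90)²(2.50)⁴ = 3829.
F_t/F_c = (L_t/L_c)/(d_t/d_c)² = 3829/64.00 = 59.82.
m_t − m_c = −2.5 log₁₀(59.82) = -4.44.

-4.44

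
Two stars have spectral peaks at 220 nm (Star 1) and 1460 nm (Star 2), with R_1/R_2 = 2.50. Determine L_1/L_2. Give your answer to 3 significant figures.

Wien's law gives T ∝ 1/λ_max, so T_1/T_2 = λ_2/λ_1 = 1460/220 = 6.636.
Then L ∝ R²T⁴ gives L_1/L_2 = (2.50)² × (6.636)⁴ = 6.250 × 1940 = 1.212×10^4.

1.21×10^4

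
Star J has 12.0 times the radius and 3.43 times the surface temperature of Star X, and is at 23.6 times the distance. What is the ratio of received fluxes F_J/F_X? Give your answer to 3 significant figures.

L_J/L_X = (R_J/R_X)²(T_J/T_X)⁴ = (12.0)² × (3.43)⁴ = 1.993×10^4.
F_J/F_X = (L_J/L_X)/(d_J/d_X)² = 1.993×10^4 / (23.6)² = 35.79.

35.8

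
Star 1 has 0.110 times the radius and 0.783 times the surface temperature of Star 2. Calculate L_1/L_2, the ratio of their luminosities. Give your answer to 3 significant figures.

0.00455

From the Stefan–Boltzmann law, L ∝ R²T⁴, so
L_1/L_2 = (R_1/R_2)² (T_1/T_2)⁴ = (0.110)² × (0.783)⁴ = 0.01210 × 0.3759 = 0.004548.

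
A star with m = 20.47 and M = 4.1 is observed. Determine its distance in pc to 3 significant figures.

m − M = 5 log₁₀(d/10 pc)
20.47 − (4.1) = 16.37 = 5 log₁₀(d/10)
d = 10 × 10^(16.37/5) = 10 × 10^3.274 = 1.879×10^4 pc.

1.88×10^4 pc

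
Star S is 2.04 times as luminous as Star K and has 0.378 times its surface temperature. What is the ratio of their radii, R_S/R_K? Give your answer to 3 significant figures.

10.0

L ∝ R²T⁴ gives R ∝ √L / T², so
R_S/R_K = √(2.04) / (0.378)² = 1.428 / 0.1429 = 9.996.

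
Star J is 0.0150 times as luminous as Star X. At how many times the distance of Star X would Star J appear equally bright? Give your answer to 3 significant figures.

0.122

Equal flux requires L_J/d_J² = L_X/d_X², so d_J/d_X = √(L_J/L_X)
= √(0.0150) = 0.1225.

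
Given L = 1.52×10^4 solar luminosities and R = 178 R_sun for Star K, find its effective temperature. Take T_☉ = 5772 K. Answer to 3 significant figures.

4.80×10^3 K

T/T_☉ = (L/L_☉)^(1/4) / (R/R_☉)^(1/2)
T = 5772 × (1.52×10^4)^(1/4) / √(178) = 5772 × 11.10 / 13.34 = 4804 K.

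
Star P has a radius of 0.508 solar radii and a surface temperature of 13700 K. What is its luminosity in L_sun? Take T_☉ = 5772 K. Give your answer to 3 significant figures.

8.19 L_sun

L/L_☉ = (R/R_☉)² (T/T_☉)⁴ = (0.508)² × (13700/5772)⁴
       = 0.2581 × (2.374)⁴ = 0.2581 × 31.74 = 8.190.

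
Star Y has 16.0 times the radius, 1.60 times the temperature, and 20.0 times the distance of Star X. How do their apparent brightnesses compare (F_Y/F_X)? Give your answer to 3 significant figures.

4.19

L_Y/L_X = (R_Y/R_X)²(T_Y/T_X)⁴ = (16.0)² × (1.60)⁴ = 1678.
F_Y/F_X = (L_Y/L_X)/(d_Y/d_X)² = 1678 / (20.0)² = 4.194.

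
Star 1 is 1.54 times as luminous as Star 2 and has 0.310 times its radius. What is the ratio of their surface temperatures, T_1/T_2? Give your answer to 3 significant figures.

2.00

L ∝ R²T⁴ gives T ∝ (L/R²)^(1/4), so
T_1/T_2 = (1.54 / 0.310²)^(1/4) = (16.02)^(1/4) = 2.001.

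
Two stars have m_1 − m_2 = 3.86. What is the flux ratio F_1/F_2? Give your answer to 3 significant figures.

0.0286

F_1/F_2 = 10^(−(m_1 − m_2)/2.5) = 10^(-3.86/2.5) = 10^-1.544 = 0.02858.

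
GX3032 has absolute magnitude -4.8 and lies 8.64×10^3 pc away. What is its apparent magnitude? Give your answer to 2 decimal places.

9.88

m = M + 5 log₁₀(d/10 pc) = -4.8 + 5 log₁₀(8.64×10^3/10)
  = -4.8 + 5 × 2.937 = -4.8 + 14.68 = 9.88.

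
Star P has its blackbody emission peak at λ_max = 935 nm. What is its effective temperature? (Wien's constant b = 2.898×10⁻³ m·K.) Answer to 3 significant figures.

3.10×10^3 K

T = b/λ_max = 2.898×10⁻³ / (935×10⁻⁹) = 3099 K.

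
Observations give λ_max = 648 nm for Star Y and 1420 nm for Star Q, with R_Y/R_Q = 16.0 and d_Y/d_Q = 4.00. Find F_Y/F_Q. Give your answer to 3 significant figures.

369

Wien's law: T_Y/T_Q = λ_Q/λ_Y = 1420/648 = 2.191.
L_Y/L_Q = (R_Y/R_Q)²(T_Y/T_Q)⁴ = (16.0)²(2.191)⁴ = 5903.
F_Y/F_Q = (L_Y/L_Q)/(d_Y/d_Q)² = 5903/(4.00)² = 369.0.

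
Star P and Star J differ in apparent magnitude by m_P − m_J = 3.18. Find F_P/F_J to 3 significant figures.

F_P/F_J = 10^(−(m_P − m_J)/2.5) = 10^(-3.18/2.5) = 10^-1.272 = 0.05346.

0.0535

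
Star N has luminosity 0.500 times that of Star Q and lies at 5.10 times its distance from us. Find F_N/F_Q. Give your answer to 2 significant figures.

0.019

F = L/(4πd²), so F_N/F_Q = (L_N/L_Q) / (d_N/d_Q)²
= 0.500 / (5.10)² = 0.500 / 26.01 = 0.01922.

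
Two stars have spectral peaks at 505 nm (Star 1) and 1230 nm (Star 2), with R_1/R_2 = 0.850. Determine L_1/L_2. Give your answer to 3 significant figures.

Wien's law gives T ∝ 1/λ_max, so T_1/T_2 = λ_2/λ_1 = 1230/505 = 2.436.
Then L ∝ R²T⁴ gives L_1/L_2 = (0.850)² × (2.436)⁴ = 0.7225 × 35.19 = 25.43.

25.4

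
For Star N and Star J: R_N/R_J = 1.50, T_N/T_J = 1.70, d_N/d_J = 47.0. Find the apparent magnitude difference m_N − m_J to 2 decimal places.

L_N/L_J = (1.50)²(1.70)⁴ = 18.79.
F_N/F_J = (L_N/L_J)/(d_N/d_J)² = 18.79/2209 = 0.008507.
m_N − m_J = −2.5 log₁₀(0.008507) = 5.18.

5.18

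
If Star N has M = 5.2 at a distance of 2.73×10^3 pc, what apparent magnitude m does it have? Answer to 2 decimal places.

17.38

m = M + 5 log₁₀(d/10 pc) = 5.2 + 5 log₁₀(2.73×10^3/10)
  = 5.2 + 5 × 2.436 = 5.2 + 12.18 = 17.38.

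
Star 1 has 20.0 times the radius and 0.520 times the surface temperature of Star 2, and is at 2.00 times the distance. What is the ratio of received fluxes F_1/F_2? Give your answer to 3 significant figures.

L_1/L_2 = (R_1/R_2)²(T_1/T_2)⁴ = (20.0)² × (0.520)⁴ = 29.25.
F_1/F_2 = (L_1/L_2)/(d_1/d_2)² = 29.25 / (2.00)² = 7.312.

7.31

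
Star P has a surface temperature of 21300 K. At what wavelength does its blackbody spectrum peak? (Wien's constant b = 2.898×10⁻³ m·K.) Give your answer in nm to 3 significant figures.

136 nm

λ_max = b/T = 2.898×10⁻³ / 21300 = 1.36×10^-7 m = 136.1 nm.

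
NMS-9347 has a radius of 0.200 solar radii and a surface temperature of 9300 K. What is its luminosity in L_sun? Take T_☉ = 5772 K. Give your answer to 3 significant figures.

0.270 L_sun

L/L_☉ = (R/R_☉)² (T/T_☉)⁴ = (0.200)² × (9300/5772)⁴
       = 0.04000 × (1.611)⁴ = 0.04000 × 6.739 = 0.2696.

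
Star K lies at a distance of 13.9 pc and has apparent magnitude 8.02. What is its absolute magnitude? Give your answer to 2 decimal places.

M = m − 5 log₁₀(d/10 pc) = 8.02 − 5 log₁₀(13.9/10)
  = 8.02 − 5 × 0.143 = 8.02 − 0.72 = 7.30.

7.30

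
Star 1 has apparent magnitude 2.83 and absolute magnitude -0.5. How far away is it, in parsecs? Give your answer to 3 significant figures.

m − M = 5 log₁₀(d/10 pc)
2.83 − (-0.5) = 3.33 = 5 log₁₀(d/10)
d = 10 × 10^(3.33/5) = 10 × 10^0.666 = 46.34 pc.

46.3 pc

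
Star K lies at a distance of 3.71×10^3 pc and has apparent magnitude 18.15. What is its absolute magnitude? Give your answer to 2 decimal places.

M = m − 5 log₁₀(d/10 pc) = 18.15 − 5 log₁₀(3.71×10^3/10)
  = 18.15 − 5 × 2.569 = 18.15 − 12.85 = 5.30.

5.30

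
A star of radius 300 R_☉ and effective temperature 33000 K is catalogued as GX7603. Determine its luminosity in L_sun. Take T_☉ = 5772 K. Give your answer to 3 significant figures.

L/L_☉ = (R/R_☉)² (T/T_☉)⁴ = (300)² × (33000/5772)⁴
       = 9.000×10^4 × (5.717)⁴ = 9.000×10^4 × 1068 = 9.616×10^7.

9.62×10^7 L_sun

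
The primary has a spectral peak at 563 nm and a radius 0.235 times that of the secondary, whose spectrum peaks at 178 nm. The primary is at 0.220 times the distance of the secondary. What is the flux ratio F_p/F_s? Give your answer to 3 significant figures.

Wien's law: T_p/T_s = λ_s/λ_p = 178/563 = 0.3162.
L_p/L_s = (R_p/R_s)²(T_p/T_s)⁴ = (0.235)²(0.3162)⁴ = 5.518×10^-4.
F_p/F_s = (L_p/L_s)/(d_p/d_s)² = 5.518×10^-4/(0.220)² = 0.01140.

0.0114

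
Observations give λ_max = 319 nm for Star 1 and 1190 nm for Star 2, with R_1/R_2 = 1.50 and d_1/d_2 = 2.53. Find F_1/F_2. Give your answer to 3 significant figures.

Wien's law: T_1/T_2 = λ_2/λ_1 = 1190/319 = 3.730.
L_1/L_2 = (R_1/R_2)²(T_1/T_2)⁴ = (1.50)²(3.730)⁴ = 435.7.
F_1/F_2 = (L_1/L_2)/(d_1/d_2)² = 435.7/(2.53)² = 68.07.

68.1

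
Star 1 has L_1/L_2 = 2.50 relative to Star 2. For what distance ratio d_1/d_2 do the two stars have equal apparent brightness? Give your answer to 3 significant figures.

1.58

Equal flux requires L_1/d_1² = L_2/d_2², so d_1/d_2 = √(L_1/L_2)
= √(2.50) = 1.581.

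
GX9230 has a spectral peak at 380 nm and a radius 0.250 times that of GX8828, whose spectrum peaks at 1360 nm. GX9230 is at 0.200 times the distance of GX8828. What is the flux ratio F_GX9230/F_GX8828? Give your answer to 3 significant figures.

Wien's law: T_GX9230/T_GX8828 = λ_GX8828/λ_GX9230 = 1360/380 = 3.579.
L_GX9230/L_GX8828 = (R_GX9230/R_GX8828)²(T_GX9230/T_GX8828)⁴ = (0.250)²(3.579)⁴ = 10.25.
F_GX9230/F_GX8828 = (L_GX9230/L_GX8828)/(d_GX9230/d_GX8828)² = 10.25/(0.200)² = 256.4.

256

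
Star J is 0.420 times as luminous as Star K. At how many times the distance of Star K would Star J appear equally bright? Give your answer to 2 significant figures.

0.65

Equal flux requires L_J/d_J² = L_K/d_K², so d_J/d_K = √(L_J/L_K)
= √(0.420) = 0.6481.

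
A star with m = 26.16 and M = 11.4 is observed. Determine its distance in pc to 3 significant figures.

8.95×10^3 pc

m − M = 5 log₁₀(d/10 pc)
26.16 − (11.4) = 14.76 = 5 log₁₀(d/10)
d = 10 × 10^(14.76/5) = 10 × 10^2.952 = 8954 pc.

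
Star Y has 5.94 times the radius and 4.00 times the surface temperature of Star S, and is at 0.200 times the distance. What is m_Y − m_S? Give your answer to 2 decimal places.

L_Y/L_S = (5.94)²(4.00)⁴ = 9033.
F_Y/F_S = (L_Y/L_S)/(d_Y/d_S)² = 9033/0.04000 = 2.258×10^5.
m_Y − m_S = −2.5 log₁₀(2.258×10^5) = -13.38.

-13.38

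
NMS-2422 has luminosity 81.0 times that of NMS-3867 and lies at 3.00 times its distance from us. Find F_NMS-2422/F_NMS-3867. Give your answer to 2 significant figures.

9.0

F = L/(4πd²), so F_NMS-2422/F_NMS-3867 = (L_NMS-2422/L_NMS-3867) / (d_NMS-2422/d_NMS-3867)²
= 81.0 / (3.00)² = 81.0 / 9.000 = 9.000.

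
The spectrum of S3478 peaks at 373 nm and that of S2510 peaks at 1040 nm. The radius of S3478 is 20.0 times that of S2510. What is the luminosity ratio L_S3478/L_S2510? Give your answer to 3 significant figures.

2.42×10^4

Wien's law gives T ∝ 1/λ_max, so T_S3478/T_S2510 = λ_S2510/λ_S3478 = 1040/373 = 2.788.
Then L ∝ R²T⁴ gives L_S3478/L_S2510 = (20.0)² × (2.788)⁴ = 400.0 × 60.44 = 2.417×10^4.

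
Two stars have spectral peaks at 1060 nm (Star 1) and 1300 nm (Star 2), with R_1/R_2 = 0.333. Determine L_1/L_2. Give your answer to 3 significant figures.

0.251

Wien's law gives T ∝ 1/λ_max, so T_1/T_2 = λ_2/λ_1 = 1300/1060 = 1.226.
Then L ∝ R²T⁴ gives L_1/L_2 = (0.333)² × (1.226)⁴ = 0.1109 × 2.262 = 0.2509.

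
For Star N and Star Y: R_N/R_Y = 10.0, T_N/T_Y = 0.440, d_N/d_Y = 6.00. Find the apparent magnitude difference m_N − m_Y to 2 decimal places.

2.46

L_N/L_Y = (10.0)²(0.440)⁴ = 3.748.
F_N/F_Y = (L_N/L_Y)/(d_N/d_Y)² = 3.748/36.00 = 0.1041.
m_N − m_Y = −2.5 log₁₀(0.1041) = 2.46.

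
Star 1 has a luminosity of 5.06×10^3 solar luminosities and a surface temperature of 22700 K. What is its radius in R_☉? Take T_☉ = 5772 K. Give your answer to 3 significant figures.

4.60 R_☉

R/R_☉ = √(L/L_☉) / (T/T_☉)² = √(5.06×10^3) / (3.933)²
       = 71.13 / 15.47 = 4.599.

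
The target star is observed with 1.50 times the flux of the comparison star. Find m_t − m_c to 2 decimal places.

-0.44

m_t − m_c = −2.5 log₁₀(F_t/F_c) = −2.5 log₁₀(1.50) = −2.5 × (0.176) = -0.440.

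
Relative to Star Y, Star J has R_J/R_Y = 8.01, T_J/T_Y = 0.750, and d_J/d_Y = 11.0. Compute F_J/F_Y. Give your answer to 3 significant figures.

L_J/L_Y = (R_J/R_Y)²(T_J/T_Y)⁴ = (8.01)² × (0.750)⁴ = 20.30.
F_J/F_Y = (L_J/L_Y)/(d_J/d_Y)² = 20.30 / (11.0)² = 0.1678.

0.168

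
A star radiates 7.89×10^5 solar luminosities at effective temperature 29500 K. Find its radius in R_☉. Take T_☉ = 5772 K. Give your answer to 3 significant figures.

34.0 R_☉

R/R_☉ = √(L/L_☉) / (T/T_☉)² = √(7.89×10^5) / (5.111)²
       = 888.3 / 26.12 = 34.01.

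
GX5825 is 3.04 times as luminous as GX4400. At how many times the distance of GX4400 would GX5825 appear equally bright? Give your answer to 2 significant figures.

1.7

Equal flux requires L_GX5825/d_GX5825² = L_GX4400/d_GX4400², so d_GX5825/d_GX4400 = √(L_GX5825/L_GX4400)
= √(3.04) = 1.744.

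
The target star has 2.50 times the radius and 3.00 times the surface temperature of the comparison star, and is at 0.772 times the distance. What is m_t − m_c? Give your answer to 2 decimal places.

L_t/L_c = (2.50)²(3.00)⁴ = 506.2.
F_t/F_c = (L_t/L_c)/(d_t/d_c)² = 506.2/0.5960 = 849.4.
m_t − m_c = −2.5 log₁₀(849.4) = -7.32.

-7.32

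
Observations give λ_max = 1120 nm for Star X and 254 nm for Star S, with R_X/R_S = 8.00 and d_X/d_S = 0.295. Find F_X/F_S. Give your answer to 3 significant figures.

1.95

Wien's law: T_X/T_S = λ_S/λ_X = 254/1120 = 0.2268.
L_X/L_S = (R_X/R_S)²(T_X/T_S)⁴ = (8.00)²(0.2268)⁴ = 0.1693.
F_X/F_S = (L_X/L_S)/(d_X/d_S)² = 0.1693/(0.295)² = 1.945.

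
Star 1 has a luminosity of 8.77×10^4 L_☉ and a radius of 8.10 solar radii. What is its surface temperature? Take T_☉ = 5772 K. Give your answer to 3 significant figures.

T/T_☉ = (L/L_☉)^(1/4) / (R/R_☉)^(1/2)
T = 5772 × (8.77×10^4)^(1/4) / √(8.10) = 5772 × 17.21 / 2.846 = 3.490×10^4 K.

3.49×10^4 K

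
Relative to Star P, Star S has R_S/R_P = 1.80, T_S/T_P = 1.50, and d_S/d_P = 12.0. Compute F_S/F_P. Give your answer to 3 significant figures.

0.114

L_S/L_P = (R_S/R_P)²(T_S/T_P)⁴ = (1.80)² × (1.50)⁴ = 16.40.
F_S/F_P = (L_S/L_P)/(d_S/d_P)² = 16.40 / (12.0)² = 0.1139.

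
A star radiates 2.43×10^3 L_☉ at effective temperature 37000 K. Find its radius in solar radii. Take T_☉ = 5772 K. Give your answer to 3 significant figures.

R/R_☉ = √(L/L_☉) / (T/T_☉)² = √(2.43×10^3) / (6.410)²
       = 49.30 / 41.09 = 1.200.

1.20 solar radii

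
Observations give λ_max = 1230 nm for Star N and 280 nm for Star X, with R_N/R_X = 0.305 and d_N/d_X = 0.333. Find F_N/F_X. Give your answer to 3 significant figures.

Wien's law: T_N/T_X = λ_X/λ_N = 280/1230 = 0.2276.
L_N/L_X = (R_N/R_X)²(T_N/T_X)⁴ = (0.305)²(0.2276)⁴ = 2.498×10^-4.
F_N/F_X = (L_N/L_X)/(d_N/d_X)² = 2.498×10^-4/(0.333)² = 0.002253.

0.00225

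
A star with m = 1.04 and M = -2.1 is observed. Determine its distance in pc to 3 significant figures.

42.5 pc

m − M = 5 log₁₀(d/10 pc)
1.04 − (-2.1) = 3.14 = 5 log₁₀(d/10)
d = 10 × 10^(3.14/5) = 10 × 10^0.628 = 42.46 pc.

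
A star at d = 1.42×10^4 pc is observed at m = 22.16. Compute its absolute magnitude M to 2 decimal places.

M = m − 5 log₁₀(d/10 pc) = 22.16 − 5 log₁₀(1.42×10^4/10)
  = 22.16 − 5 × 3.152 = 22.16 − 15.76 = 6.40.

6.40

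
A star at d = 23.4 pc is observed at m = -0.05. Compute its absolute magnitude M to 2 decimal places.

-1.90

M = m − 5 log₁₀(d/10 pc) = -0.05 − 5 log₁₀(23.4/10)
  = -0.05 − 5 × 0.369 = -0.05 − 1.85 = -1.90.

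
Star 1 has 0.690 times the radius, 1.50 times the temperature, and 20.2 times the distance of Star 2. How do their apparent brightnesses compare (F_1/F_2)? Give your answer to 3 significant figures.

L_1/L_2 = (R_1/R_2)²(T_1/T_2)⁴ = (0.690)² × (1.50)⁴ = 2.410.
F_1/F_2 = (L_1/L_2)/(d_1/d_2)² = 2.410 / (20.2)² = 0.005907.

0.00591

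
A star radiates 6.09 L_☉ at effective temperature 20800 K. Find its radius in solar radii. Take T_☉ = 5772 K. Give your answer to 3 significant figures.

R/R_☉ = √(L/L_☉) / (T/T_☉)² = √(6.09) / (3.604)²
       = 2.468 / 12.99 = 0.1900.

0.190 solar radii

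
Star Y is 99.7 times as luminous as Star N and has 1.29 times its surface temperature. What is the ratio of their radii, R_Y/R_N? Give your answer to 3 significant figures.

6.00

L ∝ R²T⁴ gives R ∝ √L / T², so
R_Y/R_N = √(99.7) / (1.29)² = 9.985 / 1.664 = 6.000.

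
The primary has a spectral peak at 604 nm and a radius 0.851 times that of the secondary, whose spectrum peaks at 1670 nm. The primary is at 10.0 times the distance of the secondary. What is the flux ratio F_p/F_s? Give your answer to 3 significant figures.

0.423

Wien's law: T_p/T_s = λ_s/λ_p = 1670/604 = 2.765.
L_p/L_s = (R_p/R_s)²(T_p/T_s)⁴ = (0.851)²(2.765)⁴ = 42.32.
F_p/F_s = (L_p/L_s)/(d_p/d_s)² = 42.32/(10.0)² = 0.4232.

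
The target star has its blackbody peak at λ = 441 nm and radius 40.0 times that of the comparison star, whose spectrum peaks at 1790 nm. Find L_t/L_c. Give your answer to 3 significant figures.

Wien's law gives T ∝ 1/λ_max, so T_t/T_c = λ_c/λ_t = 1790/441 = 4.059.
Then L ∝ R²T⁴ gives L_t/L_c = (40.0)² × (4.059)⁴ = 1600 × 271.4 = 4.343×10^5.

4.34×10^5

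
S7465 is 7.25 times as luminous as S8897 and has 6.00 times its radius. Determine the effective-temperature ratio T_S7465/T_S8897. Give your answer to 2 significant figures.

L ∝ R²T⁴ gives T ∝ (L/R²)^(1/4), so
T_S7465/T_S8897 = (7.25 / 6.00²)^(1/4) = (0.2014)^(1/4) = 0.6699.

0.67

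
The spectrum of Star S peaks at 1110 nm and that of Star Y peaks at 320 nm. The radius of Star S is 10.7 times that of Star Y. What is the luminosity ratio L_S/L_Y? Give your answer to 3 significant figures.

0.791

Wien's law gives T ∝ 1/λ_max, so T_S/T_Y = λ_Y/λ_S = 320/1110 = 0.2883.
Then L ∝ R²T⁴ gives L_S/L_Y = (10.7)² × (0.2883)⁴ = 114.5 × 0.006907 = 0.7908.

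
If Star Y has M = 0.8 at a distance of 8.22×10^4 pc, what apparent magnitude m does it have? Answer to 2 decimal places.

m = M + 5 log₁₀(d/10 pc) = 0.8 + 5 log₁₀(8.22×10^4/10)
  = 0.8 + 5 × 3.915 = 0.8 + 19.57 = 20.37.

20.37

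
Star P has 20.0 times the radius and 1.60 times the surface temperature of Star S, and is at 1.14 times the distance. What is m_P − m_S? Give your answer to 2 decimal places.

L_P/L_S = (20.0)²(1.60)⁴ = 2621.
F_P/F_S = (L_P/L_S)/(d_P/d_S)² = 2621/1.300 = 2017.
m_P − m_S = −2.5 log₁₀(2017) = -8.26.

-8.26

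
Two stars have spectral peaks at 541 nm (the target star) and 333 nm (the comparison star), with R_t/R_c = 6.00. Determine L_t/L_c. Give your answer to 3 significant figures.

Wien's law gives T ∝ 1/λ_max, so T_t/T_c = λ_c/λ_t = 333/541 = 0.6155.
Then L ∝ R²T⁴ gives L_t/L_c = (6.00)² × (0.6155)⁴ = 36.00 × 0.1435 = 5.168.

5.17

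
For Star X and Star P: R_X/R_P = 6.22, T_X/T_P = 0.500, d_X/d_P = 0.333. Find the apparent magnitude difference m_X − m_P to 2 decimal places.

-3.35

L_X/L_P = (6.22)²(0.500)⁴ = 2.418.
F_X/F_P = (L_X/L_P)/(d_X/d_P)² = 2.418/0.1109 = 21.81.
m_X − m_P = −2.5 log₁₀(21.81) = -3.35.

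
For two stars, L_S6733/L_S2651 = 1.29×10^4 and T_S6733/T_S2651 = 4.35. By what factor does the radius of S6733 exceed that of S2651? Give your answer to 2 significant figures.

L ∝ R²T⁴ gives R ∝ √L / T², so
R_S6733/R_S2651 = √(1.29×10^4) / (4.35)² = 113.6 / 18.92 = 6.002.

6.0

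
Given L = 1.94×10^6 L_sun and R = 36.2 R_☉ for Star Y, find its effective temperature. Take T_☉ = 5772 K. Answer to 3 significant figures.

T/T_☉ = (L/L_☉)^(1/4) / (R/R_☉)^(1/2)
T = 5772 × (1.94×10^6)^(1/4) / √(36.2) = 5772 × 37.32 / 6.017 = 3.580×10^4 K.

3.58×10^4 K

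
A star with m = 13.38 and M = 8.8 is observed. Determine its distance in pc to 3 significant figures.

m − M = 5 log₁₀(d/10 pc)
13.38 − (8.8) = 4.58 = 5 log₁₀(d/10)
d = 10 × 10^(4.58/5) = 10 × 10^0.916 = 82.41 pc.

82.4 pc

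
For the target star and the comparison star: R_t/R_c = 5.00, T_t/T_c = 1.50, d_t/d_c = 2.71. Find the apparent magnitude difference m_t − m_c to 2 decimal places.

L_t/L_c = (5.00)²(1.50)⁴ = 126.6.
F_t/F_c = (L_t/L_c)/(d_t/d_c)² = 126.6/7.344 = 17.23.
m_t − m_c = −2.5 log₁₀(17.23) = -3.09.

-3.09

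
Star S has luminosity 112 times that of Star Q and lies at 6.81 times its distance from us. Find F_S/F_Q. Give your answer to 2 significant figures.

2.4

F = L/(4πd²), so F_S/F_Q = (L_S/L_Q) / (d_S/d_Q)²
= 112 / (6.81)² = 112 / 46.38 = 2.415.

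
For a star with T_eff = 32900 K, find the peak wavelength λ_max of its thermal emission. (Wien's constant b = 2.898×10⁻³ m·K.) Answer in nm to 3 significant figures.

88.1 nm

λ_max = b/T = 2.898×10⁻³ / 32900 = 8.81×10^-8 m = 88.09 nm.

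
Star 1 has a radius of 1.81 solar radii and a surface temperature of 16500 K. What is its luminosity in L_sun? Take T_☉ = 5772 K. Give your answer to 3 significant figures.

L/L_☉ = (R/R_☉)² (T/T_☉)⁴ = (1.81)² × (16500/5772)⁴
       = 3.276 × (2.859)⁴ = 3.276 × 66.78 = 218.8.

219 L_sun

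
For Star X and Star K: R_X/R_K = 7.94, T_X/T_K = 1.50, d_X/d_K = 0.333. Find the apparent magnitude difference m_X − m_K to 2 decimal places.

-8.65

L_X/L_K = (7.94)²(1.50)⁴ = 319.2.
F_X/F_K = (L_X/L_K)/(d_X/d_K)² = 319.2/0.1109 = 2878.
m_X − m_K = −2.5 log₁₀(2878) = -8.65.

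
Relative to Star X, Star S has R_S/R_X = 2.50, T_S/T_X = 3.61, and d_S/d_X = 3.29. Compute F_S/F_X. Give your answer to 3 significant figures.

98.1

L_S/L_X = (R_S/R_X)²(T_S/T_X)⁴ = (2.50)² × (3.61)⁴ = 1061.
F_S/F_X = (L_S/L_X)/(d_S/d_X)² = 1061 / (3.29)² = 98.07.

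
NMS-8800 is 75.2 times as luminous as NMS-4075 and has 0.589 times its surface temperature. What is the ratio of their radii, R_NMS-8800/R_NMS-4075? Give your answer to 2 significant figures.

L ∝ R²T⁴ gives R ∝ √L / T², so
R_NMS-8800/R_NMS-4075 = √(75.2) / (0.589)² = 8.672 / 0.3469 = 25.00.

25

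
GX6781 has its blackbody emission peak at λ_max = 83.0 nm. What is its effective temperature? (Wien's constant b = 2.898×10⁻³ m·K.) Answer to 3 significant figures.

3.49×10^4 K

T = b/λ_max = 2.898×10⁻³ / (83.0×10⁻⁹) = 3.492×10^4 K.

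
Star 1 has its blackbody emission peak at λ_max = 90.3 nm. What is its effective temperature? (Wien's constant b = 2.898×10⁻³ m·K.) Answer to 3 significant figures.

3.21×10^4 K

T = b/λ_max = 2.898×10⁻³ / (90.3×10⁻⁹) = 3.209×10^4 K.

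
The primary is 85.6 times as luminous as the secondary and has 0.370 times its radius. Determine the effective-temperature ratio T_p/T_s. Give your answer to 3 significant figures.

5.00

L ∝ R²T⁴ gives T ∝ (L/R²)^(1/4), so
T_p/T_s = (85.6 / 0.370²)^(1/4) = (625.3)^(1/4) = 5.001.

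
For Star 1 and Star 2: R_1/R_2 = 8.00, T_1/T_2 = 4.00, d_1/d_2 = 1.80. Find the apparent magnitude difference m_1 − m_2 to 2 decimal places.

-9.26

L_1/L_2 = (8.00)²(4.00)⁴ = 1.638×10^4.
F_1/F_2 = (L_1/L_2)/(d_1/d_2)² = 1.638×10^4/3.240 = 5057.
m_1 − m_2 = −2.5 log₁₀(5057) = -9.26.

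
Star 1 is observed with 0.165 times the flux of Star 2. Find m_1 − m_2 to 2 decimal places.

1.96

m_1 − m_2 = −2.5 log₁₀(F_1/F_2) = −2.5 log₁₀(0.165) = −2.5 × (-0.783) = 1.956.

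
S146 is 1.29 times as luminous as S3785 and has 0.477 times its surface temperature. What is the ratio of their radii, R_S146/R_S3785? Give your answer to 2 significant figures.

5.0

L ∝ R²T⁴ gives R ∝ √L / T², so
R_S146/R_S3785 = √(1.29) / (0.477)² = 1.136 / 0.2275 = 4.992.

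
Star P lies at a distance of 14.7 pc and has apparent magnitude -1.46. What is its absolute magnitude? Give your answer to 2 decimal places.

M = m − 5 log₁₀(d/10 pc) = -1.46 − 5 log₁₀(14.7/10)
  = -1.46 − 5 × 0.167 = -1.46 − 0.84 = -2.30.

-2.30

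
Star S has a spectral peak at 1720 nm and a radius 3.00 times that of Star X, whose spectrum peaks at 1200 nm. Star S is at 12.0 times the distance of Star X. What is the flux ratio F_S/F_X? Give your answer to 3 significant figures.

Wien's law: T_S/T_X = λ_X/λ_S = 1200/1720 = 0.6977.
L_S/L_X = (R_S/R_X)²(T_S/T_X)⁴ = (3.00)²(0.6977)⁴ = 2.132.
F_S/F_X = (L_S/L_X)/(d_S/d_X)² = 2.132/(12.0)² = 0.01481.

0.0148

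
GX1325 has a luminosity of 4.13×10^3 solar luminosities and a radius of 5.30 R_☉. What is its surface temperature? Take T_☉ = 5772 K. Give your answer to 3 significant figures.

T/T_☉ = (L/L_☉)^(1/4) / (R/R_☉)^(1/2)
T = 5772 × (4.13×10^3)^(1/4) / √(5.30) = 5772 × 8.017 / 2.302 = 2.010×10^4 K.

2.01×10^4 K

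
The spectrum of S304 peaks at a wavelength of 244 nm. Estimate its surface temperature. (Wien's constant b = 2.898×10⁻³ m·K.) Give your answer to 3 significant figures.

1.19×10^4 K

T = b/λ_max = 2.898×10⁻³ / (244×10⁻⁹) = 1.188×10^4 K.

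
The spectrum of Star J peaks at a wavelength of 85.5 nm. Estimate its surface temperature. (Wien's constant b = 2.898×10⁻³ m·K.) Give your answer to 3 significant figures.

3.39×10^4 K

T = b/λ_max = 2.898×10⁻³ / (85.5×10⁻⁹) = 3.389×10^4 K.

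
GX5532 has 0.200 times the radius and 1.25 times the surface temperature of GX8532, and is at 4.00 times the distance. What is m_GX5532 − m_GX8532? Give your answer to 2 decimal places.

5.54

L_GX5532/L_GX8532 = (0.200)²(1.25)⁴ = 0.09766.
F_GX5532/F_GX8532 = (L_GX5532/L_GX8532)/(d_GX5532/d_GX8532)² = 0.09766/16.00 = 0.006104.
m_GX5532 − m_GX8532 = −2.5 log₁₀(0.006104) = 5.54.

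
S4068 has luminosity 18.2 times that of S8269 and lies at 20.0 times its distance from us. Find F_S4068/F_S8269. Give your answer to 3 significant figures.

0.0455

F = L/(4πd²), so F_S4068/F_S8269 = (L_S4068/L_S8269) / (d_S4068/d_S8269)²
= 18.2 / (20.0)² = 18.2 / 400.0 = 0.04550.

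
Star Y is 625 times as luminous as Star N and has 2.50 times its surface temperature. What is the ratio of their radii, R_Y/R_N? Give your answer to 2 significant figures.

L ∝ R²T⁴ gives R ∝ √L / T², so
R_Y/R_N = √(625) / (2.50)² = 25.00 / 6.250 = 4.000.

4.0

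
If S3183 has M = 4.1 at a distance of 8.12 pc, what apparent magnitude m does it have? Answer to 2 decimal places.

m = M + 5 log₁₀(d/10 pc) = 4.1 + 5 log₁₀(8.12/10)
  = 4.1 + 5 × -0.090 = 4.1 + -0.45 = 3.65.

3.65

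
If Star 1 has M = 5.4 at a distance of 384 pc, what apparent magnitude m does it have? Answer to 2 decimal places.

13.32

m = M + 5 log₁₀(d/10 pc) = 5.4 + 5 log₁₀(384/10)
  = 5.4 + 5 × 1.584 = 5.4 + 7.92 = 13.32.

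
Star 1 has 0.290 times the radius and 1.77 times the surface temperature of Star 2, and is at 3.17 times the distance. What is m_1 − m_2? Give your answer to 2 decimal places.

2.71

L_1/L_2 = (0.290)²(1.77)⁴ = 0.8254.
F_1/F_2 = (L_1/L_2)/(d_1/d_2)² = 0.8254/10.05 = 0.08214.
m_1 − m_2 = −2.5 log₁₀(0.08214) = 2.71.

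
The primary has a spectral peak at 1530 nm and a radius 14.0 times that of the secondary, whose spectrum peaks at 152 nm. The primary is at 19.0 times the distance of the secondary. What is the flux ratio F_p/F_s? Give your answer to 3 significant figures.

Wien's law: T_p/T_s = λ_s/λ_p = 152/1530 = 0.09935.
L_p/L_s = (R_p/R_s)²(T_p/T_s)⁴ = (14.0)²(0.09935)⁴ = 0.01909.
F_p/F_s = (L_p/L_s)/(d_p/d_s)² = 0.01909/(19.0)² = 5.289×10^-5.

5.29×10^-5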